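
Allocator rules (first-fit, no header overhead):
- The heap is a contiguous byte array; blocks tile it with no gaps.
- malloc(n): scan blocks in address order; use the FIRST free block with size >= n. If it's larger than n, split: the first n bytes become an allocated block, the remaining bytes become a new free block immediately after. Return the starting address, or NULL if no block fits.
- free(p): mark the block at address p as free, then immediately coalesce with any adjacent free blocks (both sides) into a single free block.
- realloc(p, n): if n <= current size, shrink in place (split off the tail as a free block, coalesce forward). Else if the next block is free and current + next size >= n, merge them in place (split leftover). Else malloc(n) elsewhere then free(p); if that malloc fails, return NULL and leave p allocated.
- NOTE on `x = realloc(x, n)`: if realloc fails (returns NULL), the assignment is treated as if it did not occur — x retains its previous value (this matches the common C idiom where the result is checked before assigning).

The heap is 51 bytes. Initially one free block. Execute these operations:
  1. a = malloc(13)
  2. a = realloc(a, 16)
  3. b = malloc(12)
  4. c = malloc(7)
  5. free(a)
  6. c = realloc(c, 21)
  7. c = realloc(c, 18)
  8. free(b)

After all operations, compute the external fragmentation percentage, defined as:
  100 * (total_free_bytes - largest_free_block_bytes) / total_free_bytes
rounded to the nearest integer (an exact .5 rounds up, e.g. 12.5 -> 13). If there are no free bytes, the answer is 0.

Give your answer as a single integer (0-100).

Answer: 15

Derivation:
Op 1: a = malloc(13) -> a = 0; heap: [0-12 ALLOC][13-50 FREE]
Op 2: a = realloc(a, 16) -> a = 0; heap: [0-15 ALLOC][16-50 FREE]
Op 3: b = malloc(12) -> b = 16; heap: [0-15 ALLOC][16-27 ALLOC][28-50 FREE]
Op 4: c = malloc(7) -> c = 28; heap: [0-15 ALLOC][16-27 ALLOC][28-34 ALLOC][35-50 FREE]
Op 5: free(a) -> (freed a); heap: [0-15 FREE][16-27 ALLOC][28-34 ALLOC][35-50 FREE]
Op 6: c = realloc(c, 21) -> c = 28; heap: [0-15 FREE][16-27 ALLOC][28-48 ALLOC][49-50 FREE]
Op 7: c = realloc(c, 18) -> c = 28; heap: [0-15 FREE][16-27 ALLOC][28-45 ALLOC][46-50 FREE]
Op 8: free(b) -> (freed b); heap: [0-27 FREE][28-45 ALLOC][46-50 FREE]
Free blocks: [28 5] total_free=33 largest=28 -> 100*(33-28)/33 = 500/33 ≈ 15.152 -> rounds to 15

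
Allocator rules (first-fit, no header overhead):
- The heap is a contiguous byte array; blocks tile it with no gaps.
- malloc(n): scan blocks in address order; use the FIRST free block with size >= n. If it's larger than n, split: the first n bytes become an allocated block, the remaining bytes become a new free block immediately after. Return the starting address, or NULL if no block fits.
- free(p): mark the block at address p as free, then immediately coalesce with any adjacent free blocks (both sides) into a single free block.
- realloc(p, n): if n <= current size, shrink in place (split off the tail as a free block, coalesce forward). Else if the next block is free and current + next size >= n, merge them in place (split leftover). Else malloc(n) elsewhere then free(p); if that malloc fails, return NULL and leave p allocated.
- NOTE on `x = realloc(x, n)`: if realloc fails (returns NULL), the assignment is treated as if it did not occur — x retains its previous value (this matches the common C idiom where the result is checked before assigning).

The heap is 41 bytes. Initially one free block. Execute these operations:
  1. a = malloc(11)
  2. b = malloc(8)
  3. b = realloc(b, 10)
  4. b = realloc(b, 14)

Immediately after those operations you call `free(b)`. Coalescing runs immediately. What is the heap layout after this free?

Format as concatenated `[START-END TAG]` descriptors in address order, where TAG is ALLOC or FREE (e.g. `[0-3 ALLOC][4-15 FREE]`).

Op 1: a = malloc(11) -> a = 0; heap: [0-10 ALLOC][11-40 FREE]
Op 2: b = malloc(8) -> b = 11; heap: [0-10 ALLOC][11-18 ALLOC][19-40 FREE]
Op 3: b = realloc(b, 10) -> b = 11; heap: [0-10 ALLOC][11-20 ALLOC][21-40 FREE]
Op 4: b = realloc(b, 14) -> b = 11; heap: [0-10 ALLOC][11-24 ALLOC][25-40 FREE]
free(b): b = 11 -> block [11-24 ALLOC]; mark free, coalesce with adjacent free neighbors -> [0-10 ALLOC][11-40 FREE]

Answer: [0-10 ALLOC][11-40 FREE]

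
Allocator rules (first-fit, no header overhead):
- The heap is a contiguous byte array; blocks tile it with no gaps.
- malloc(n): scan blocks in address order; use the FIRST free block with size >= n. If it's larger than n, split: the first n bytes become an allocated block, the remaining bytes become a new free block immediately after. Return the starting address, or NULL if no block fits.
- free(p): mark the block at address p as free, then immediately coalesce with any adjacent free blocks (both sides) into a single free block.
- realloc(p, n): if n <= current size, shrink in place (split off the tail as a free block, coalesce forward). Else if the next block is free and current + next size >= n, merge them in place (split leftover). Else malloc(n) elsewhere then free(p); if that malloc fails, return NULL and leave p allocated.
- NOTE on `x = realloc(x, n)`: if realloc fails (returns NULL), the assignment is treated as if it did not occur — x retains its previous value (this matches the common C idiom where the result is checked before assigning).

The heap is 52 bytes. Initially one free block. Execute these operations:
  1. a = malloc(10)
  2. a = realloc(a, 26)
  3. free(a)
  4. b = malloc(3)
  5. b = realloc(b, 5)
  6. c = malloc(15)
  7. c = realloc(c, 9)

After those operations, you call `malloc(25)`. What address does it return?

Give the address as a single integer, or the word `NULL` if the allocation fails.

Answer: 14

Derivation:
Op 1: a = malloc(10) -> a = 0; heap: [0-9 ALLOC][10-51 FREE]
Op 2: a = realloc(a, 26) -> a = 0; heap: [0-25 ALLOC][26-51 FREE]
Op 3: free(a) -> (freed a); heap: [0-51 FREE]
Op 4: b = malloc(3) -> b = 0; heap: [0-2 ALLOC][3-51 FREE]
Op 5: b = realloc(b, 5) -> b = 0; heap: [0-4 ALLOC][5-51 FREE]
Op 6: c = malloc(15) -> c = 5; heap: [0-4 ALLOC][5-19 ALLOC][20-51 FREE]
Op 7: c = realloc(c, 9) -> c = 5; heap: [0-4 ALLOC][5-13 ALLOC][14-51 FREE]
malloc(25): first-fit scan over [0-4 ALLOC][5-13 ALLOC][14-51 FREE] -> 14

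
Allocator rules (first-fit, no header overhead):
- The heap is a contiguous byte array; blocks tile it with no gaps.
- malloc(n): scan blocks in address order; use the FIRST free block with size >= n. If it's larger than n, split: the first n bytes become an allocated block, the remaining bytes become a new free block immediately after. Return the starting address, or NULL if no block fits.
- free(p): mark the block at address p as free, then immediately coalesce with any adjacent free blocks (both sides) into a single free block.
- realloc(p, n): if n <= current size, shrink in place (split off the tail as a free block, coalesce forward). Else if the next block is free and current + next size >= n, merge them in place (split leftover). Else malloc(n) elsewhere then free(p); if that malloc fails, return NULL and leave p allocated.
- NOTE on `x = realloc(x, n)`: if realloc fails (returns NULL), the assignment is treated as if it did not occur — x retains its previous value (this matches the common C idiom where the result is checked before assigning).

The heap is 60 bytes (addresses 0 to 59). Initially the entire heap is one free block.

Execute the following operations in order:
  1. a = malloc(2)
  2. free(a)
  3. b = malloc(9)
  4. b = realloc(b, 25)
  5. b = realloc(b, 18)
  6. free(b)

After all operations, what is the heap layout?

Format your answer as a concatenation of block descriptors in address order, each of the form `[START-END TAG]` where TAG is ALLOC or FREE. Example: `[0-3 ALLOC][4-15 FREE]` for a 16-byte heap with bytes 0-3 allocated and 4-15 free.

Answer: [0-59 FREE]

Derivation:
Op 1: a = malloc(2) -> a = 0; heap: [0-1 ALLOC][2-59 FREE]
Op 2: free(a) -> (freed a); heap: [0-59 FREE]
Op 3: b = malloc(9) -> b = 0; heap: [0-8 ALLOC][9-59 FREE]
Op 4: b = realloc(b, 25) -> b = 0; heap: [0-24 ALLOC][25-59 FREE]
Op 5: b = realloc(b, 18) -> b = 0; heap: [0-17 ALLOC][18-59 FREE]
Op 6: free(b) -> (freed b); heap: [0-59 FREE]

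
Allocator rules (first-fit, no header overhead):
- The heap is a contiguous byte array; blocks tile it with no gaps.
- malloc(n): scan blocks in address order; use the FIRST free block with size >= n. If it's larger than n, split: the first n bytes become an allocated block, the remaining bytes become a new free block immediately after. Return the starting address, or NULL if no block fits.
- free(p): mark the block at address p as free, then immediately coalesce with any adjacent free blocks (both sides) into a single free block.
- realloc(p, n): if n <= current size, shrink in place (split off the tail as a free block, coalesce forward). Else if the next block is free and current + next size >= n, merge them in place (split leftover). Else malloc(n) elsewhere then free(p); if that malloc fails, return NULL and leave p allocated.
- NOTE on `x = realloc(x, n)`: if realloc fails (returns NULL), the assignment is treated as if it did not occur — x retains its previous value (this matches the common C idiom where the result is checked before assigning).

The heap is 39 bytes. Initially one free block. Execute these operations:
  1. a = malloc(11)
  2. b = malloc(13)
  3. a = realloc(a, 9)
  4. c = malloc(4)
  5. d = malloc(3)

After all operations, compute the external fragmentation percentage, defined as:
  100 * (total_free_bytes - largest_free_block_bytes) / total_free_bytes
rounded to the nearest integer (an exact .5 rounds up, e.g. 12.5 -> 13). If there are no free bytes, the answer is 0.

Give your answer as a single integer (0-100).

Op 1: a = malloc(11) -> a = 0; heap: [0-10 ALLOC][11-38 FREE]
Op 2: b = malloc(13) -> b = 11; heap: [0-10 ALLOC][11-23 ALLOC][24-38 FREE]
Op 3: a = realloc(a, 9) -> a = 0; heap: [0-8 ALLOC][9-10 FREE][11-23 ALLOC][24-38 FREE]
Op 4: c = malloc(4) -> c = 24; heap: [0-8 ALLOC][9-10 FREE][11-23 ALLOC][24-27 ALLOC][28-38 FREE]
Op 5: d = malloc(3) -> d = 28; heap: [0-8 ALLOC][9-10 FREE][11-23 ALLOC][24-27 ALLOC][28-30 ALLOC][31-38 FREE]
Free blocks: [2 8] total_free=10 largest=8 -> 100*(10-8)/10 = 200/10 = 20

Answer: 20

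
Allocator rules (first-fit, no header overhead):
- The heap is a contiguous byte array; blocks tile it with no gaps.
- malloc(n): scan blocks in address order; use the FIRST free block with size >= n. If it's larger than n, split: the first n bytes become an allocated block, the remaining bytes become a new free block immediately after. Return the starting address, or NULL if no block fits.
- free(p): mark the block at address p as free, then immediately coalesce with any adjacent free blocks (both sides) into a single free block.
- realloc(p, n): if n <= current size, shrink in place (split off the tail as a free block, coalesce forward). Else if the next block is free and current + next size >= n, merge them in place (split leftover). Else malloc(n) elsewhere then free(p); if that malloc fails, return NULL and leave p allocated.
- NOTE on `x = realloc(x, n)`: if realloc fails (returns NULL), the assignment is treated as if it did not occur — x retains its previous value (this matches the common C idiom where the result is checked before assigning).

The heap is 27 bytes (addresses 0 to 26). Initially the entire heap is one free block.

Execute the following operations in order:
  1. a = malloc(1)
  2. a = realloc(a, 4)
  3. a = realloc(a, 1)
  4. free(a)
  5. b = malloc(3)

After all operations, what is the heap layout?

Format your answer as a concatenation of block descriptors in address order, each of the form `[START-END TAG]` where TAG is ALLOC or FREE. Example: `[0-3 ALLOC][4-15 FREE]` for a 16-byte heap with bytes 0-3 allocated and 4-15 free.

Op 1: a = malloc(1) -> a = 0; heap: [0-0 ALLOC][1-26 FREE]
Op 2: a = realloc(a, 4) -> a = 0; heap: [0-3 ALLOC][4-26 FREE]
Op 3: a = realloc(a, 1) -> a = 0; heap: [0-0 ALLOC][1-26 FREE]
Op 4: free(a) -> (freed a); heap: [0-26 FREE]
Op 5: b = malloc(3) -> b = 0; heap: [0-2 ALLOC][3-26 FREE]

Answer: [0-2 ALLOC][3-26 FREE]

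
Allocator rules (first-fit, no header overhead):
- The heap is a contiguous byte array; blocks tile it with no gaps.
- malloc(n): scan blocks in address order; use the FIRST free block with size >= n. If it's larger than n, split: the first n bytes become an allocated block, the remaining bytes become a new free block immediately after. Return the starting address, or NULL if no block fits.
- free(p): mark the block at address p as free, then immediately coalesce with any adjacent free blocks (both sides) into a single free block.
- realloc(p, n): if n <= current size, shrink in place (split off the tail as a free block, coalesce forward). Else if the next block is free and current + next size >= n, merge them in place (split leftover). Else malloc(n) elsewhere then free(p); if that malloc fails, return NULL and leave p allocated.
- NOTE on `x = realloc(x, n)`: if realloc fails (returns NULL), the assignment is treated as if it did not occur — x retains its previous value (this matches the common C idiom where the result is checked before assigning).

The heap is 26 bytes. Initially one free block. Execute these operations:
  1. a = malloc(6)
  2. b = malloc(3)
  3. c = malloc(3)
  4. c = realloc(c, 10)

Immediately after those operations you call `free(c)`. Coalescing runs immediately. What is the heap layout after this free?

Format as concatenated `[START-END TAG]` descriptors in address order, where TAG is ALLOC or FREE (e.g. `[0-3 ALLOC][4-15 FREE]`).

Answer: [0-5 ALLOC][6-8 ALLOC][9-25 FREE]

Derivation:
Op 1: a = malloc(6) -> a = 0; heap: [0-5 ALLOC][6-25 FREE]
Op 2: b = malloc(3) -> b = 6; heap: [0-5 ALLOC][6-8 ALLOC][9-25 FREE]
Op 3: c = malloc(3) -> c = 9; heap: [0-5 ALLOC][6-8 ALLOC][9-11 ALLOC][12-25 FREE]
Op 4: c = realloc(c, 10) -> c = 9; heap: [0-5 ALLOC][6-8 ALLOC][9-18 ALLOC][19-25 FREE]
free(c): c = 9 -> block [9-18 ALLOC]; mark free, coalesce with adjacent free neighbors -> [0-5 ALLOC][6-8 ALLOC][9-25 FREE]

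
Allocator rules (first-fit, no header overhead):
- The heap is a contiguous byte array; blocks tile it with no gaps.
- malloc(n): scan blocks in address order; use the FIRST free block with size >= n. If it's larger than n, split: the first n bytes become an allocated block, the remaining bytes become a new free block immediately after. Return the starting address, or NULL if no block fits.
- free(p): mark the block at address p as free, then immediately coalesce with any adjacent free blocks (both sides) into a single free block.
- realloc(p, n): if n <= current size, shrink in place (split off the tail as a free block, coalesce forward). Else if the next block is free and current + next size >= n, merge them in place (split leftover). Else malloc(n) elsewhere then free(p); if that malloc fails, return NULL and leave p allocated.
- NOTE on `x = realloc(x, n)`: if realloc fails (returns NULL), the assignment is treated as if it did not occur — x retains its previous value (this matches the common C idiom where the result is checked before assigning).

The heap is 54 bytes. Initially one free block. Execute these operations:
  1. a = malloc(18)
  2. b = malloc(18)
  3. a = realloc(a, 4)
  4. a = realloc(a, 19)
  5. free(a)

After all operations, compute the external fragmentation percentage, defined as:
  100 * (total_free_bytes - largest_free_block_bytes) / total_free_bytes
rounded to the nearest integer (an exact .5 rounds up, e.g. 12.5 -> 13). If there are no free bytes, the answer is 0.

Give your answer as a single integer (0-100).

Answer: 50

Derivation:
Op 1: a = malloc(18) -> a = 0; heap: [0-17 ALLOC][18-53 FREE]
Op 2: b = malloc(18) -> b = 18; heap: [0-17 ALLOC][18-35 ALLOC][36-53 FREE]
Op 3: a = realloc(a, 4) -> a = 0; heap: [0-3 ALLOC][4-17 FREE][18-35 ALLOC][36-53 FREE]
Op 4: a = realloc(a, 19) -> NULL (a unchanged); heap: [0-3 ALLOC][4-17 FREE][18-35 ALLOC][36-53 FREE]
Op 5: free(a) -> (freed a); heap: [0-17 FREE][18-35 ALLOC][36-53 FREE]
Free blocks: [18 18] total_free=36 largest=18 -> 100*(36-18)/36 = 1800/36 = 50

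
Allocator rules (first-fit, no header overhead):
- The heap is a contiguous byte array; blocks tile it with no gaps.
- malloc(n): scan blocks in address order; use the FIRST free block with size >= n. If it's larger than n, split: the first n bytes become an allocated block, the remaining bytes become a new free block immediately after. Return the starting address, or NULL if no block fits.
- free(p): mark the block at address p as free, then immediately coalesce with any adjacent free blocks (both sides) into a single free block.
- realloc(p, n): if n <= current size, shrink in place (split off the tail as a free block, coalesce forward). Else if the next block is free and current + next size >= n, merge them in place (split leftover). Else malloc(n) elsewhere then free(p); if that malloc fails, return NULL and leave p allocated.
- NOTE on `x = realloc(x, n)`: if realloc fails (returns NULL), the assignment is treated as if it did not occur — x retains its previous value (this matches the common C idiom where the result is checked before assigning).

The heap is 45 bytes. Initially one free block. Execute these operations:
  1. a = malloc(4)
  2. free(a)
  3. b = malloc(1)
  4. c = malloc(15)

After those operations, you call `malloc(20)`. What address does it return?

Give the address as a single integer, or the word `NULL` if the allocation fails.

Answer: 16

Derivation:
Op 1: a = malloc(4) -> a = 0; heap: [0-3 ALLOC][4-44 FREE]
Op 2: free(a) -> (freed a); heap: [0-44 FREE]
Op 3: b = malloc(1) -> b = 0; heap: [0-0 ALLOC][1-44 FREE]
Op 4: c = malloc(15) -> c = 1; heap: [0-0 ALLOC][1-15 ALLOC][16-44 FREE]
malloc(20): first-fit scan over [0-0 ALLOC][1-15 ALLOC][16-44 FREE] -> 16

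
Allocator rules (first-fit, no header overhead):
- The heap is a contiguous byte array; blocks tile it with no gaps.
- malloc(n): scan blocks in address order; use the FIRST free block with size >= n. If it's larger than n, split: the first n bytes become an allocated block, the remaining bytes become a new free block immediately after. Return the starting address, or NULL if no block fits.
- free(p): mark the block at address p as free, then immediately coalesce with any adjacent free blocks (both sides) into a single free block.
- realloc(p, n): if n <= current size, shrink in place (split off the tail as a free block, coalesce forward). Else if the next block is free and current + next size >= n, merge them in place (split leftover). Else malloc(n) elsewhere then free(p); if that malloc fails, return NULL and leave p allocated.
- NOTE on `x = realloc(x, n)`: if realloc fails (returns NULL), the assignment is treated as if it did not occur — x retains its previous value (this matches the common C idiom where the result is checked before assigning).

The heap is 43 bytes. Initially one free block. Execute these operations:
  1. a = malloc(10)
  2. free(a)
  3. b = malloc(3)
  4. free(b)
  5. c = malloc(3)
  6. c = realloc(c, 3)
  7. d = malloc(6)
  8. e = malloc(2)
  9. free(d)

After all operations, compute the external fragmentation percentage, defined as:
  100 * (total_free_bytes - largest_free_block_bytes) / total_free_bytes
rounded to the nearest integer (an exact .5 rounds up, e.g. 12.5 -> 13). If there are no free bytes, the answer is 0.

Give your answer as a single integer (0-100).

Op 1: a = malloc(10) -> a = 0; heap: [0-9 ALLOC][10-42 FREE]
Op 2: free(a) -> (freed a); heap: [0-42 FREE]
Op 3: b = malloc(3) -> b = 0; heap: [0-2 ALLOC][3-42 FREE]
Op 4: free(b) -> (freed b); heap: [0-42 FREE]
Op 5: c = malloc(3) -> c = 0; heap: [0-2 ALLOC][3-42 FREE]
Op 6: c = realloc(c, 3) -> c = 0; heap: [0-2 ALLOC][3-42 FREE]
Op 7: d = malloc(6) -> d = 3; heap: [0-2 ALLOC][3-8 ALLOC][9-42 FREE]
Op 8: e = malloc(2) -> e = 9; heap: [0-2 ALLOC][3-8 ALLOC][9-10 ALLOC][11-42 FREE]
Op 9: free(d) -> (freed d); heap: [0-2 ALLOC][3-8 FREE][9-10 ALLOC][11-42 FREE]
Free blocks: [6 32] total_free=38 largest=32 -> 100*(38-32)/38 = 600/38 ≈ 15.789 -> rounds to 16

Answer: 16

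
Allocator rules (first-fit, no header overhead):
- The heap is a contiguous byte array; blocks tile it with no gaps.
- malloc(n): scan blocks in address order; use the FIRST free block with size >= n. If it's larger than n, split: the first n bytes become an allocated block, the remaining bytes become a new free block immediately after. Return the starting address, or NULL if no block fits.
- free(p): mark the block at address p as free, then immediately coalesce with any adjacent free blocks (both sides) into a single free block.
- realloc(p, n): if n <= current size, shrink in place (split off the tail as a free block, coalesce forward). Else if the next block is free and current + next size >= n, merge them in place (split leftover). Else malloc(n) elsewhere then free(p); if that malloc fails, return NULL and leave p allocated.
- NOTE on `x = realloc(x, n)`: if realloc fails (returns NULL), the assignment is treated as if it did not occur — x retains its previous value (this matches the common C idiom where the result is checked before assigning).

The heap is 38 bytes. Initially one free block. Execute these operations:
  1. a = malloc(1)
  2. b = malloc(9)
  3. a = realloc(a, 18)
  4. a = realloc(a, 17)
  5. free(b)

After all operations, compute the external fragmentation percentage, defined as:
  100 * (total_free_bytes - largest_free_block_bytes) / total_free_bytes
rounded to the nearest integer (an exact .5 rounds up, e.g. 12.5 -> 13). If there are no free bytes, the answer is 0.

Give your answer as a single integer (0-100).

Answer: 48

Derivation:
Op 1: a = malloc(1) -> a = 0; heap: [0-0 ALLOC][1-37 FREE]
Op 2: b = malloc(9) -> b = 1; heap: [0-0 ALLOC][1-9 ALLOC][10-37 FREE]
Op 3: a = realloc(a, 18) -> a = 10; heap: [0-0 FREE][1-9 ALLOC][10-27 ALLOC][28-37 FREE]
Op 4: a = realloc(a, 17) -> a = 10; heap: [0-0 FREE][1-9 ALLOC][10-26 ALLOC][27-37 FREE]
Op 5: free(b) -> (freed b); heap: [0-9 FREE][10-26 ALLOC][27-37 FREE]
Free blocks: [10 11] total_free=21 largest=11 -> 100*(21-11)/21 = 1000/21 ≈ 47.619 -> rounds to 48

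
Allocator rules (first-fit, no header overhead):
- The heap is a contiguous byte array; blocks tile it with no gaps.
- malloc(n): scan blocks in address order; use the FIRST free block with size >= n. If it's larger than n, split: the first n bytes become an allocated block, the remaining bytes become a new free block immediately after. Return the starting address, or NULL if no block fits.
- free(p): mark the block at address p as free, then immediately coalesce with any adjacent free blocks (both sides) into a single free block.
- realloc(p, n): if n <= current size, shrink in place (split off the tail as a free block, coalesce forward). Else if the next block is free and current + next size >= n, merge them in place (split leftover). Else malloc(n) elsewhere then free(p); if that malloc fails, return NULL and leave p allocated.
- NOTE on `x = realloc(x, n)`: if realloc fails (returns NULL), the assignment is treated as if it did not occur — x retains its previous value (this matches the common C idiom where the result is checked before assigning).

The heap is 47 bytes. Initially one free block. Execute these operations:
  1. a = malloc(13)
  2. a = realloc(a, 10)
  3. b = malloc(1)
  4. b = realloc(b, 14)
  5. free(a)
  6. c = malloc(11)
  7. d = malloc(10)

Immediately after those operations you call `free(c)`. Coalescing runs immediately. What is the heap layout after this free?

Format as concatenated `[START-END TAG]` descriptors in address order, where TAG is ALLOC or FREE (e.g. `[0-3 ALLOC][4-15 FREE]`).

Op 1: a = malloc(13) -> a = 0; heap: [0-12 ALLOC][13-46 FREE]
Op 2: a = realloc(a, 10) -> a = 0; heap: [0-9 ALLOC][10-46 FREE]
Op 3: b = malloc(1) -> b = 10; heap: [0-9 ALLOC][10-10 ALLOC][11-46 FREE]
Op 4: b = realloc(b, 14) -> b = 10; heap: [0-9 ALLOC][10-23 ALLOC][24-46 FREE]
Op 5: free(a) -> (freed a); heap: [0-9 FREE][10-23 ALLOC][24-46 FREE]
Op 6: c = malloc(11) -> c = 24; heap: [0-9 FREE][10-23 ALLOC][24-34 ALLOC][35-46 FREE]
Op 7: d = malloc(10) -> d = 0; heap: [0-9 ALLOC][10-23 ALLOC][24-34 ALLOC][35-46 FREE]
free(c): c = 24 -> block [24-34 ALLOC]; mark free, coalesce with adjacent free neighbors -> [0-9 ALLOC][10-23 ALLOC][24-46 FREE]

Answer: [0-9 ALLOC][10-23 ALLOC][24-46 FREE]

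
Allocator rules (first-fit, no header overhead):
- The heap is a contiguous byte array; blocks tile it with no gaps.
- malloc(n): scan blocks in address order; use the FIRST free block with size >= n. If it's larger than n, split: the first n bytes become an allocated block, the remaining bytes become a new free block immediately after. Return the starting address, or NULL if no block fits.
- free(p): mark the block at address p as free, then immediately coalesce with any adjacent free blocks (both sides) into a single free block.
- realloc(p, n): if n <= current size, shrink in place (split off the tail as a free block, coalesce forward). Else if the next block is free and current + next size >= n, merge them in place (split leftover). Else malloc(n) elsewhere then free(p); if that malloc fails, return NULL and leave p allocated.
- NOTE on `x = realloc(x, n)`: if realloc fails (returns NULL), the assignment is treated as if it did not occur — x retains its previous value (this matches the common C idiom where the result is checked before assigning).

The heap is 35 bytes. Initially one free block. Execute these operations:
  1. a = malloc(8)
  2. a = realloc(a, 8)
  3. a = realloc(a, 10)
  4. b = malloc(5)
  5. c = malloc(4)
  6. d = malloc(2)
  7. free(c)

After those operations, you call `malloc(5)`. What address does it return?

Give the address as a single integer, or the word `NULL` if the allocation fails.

Answer: 21

Derivation:
Op 1: a = malloc(8) -> a = 0; heap: [0-7 ALLOC][8-34 FREE]
Op 2: a = realloc(a, 8) -> a = 0; heap: [0-7 ALLOC][8-34 FREE]
Op 3: a = realloc(a, 10) -> a = 0; heap: [0-9 ALLOC][10-34 FREE]
Op 4: b = malloc(5) -> b = 10; heap: [0-9 ALLOC][10-14 ALLOC][15-34 FREE]
Op 5: c = malloc(4) -> c = 15; heap: [0-9 ALLOC][10-14 ALLOC][15-18 ALLOC][19-34 FREE]
Op 6: d = malloc(2) -> d = 19; heap: [0-9 ALLOC][10-14 ALLOC][15-18 ALLOC][19-20 ALLOC][21-34 FREE]
Op 7: free(c) -> (freed c); heap: [0-9 ALLOC][10-14 ALLOC][15-18 FREE][19-20 ALLOC][21-34 FREE]
malloc(5): first-fit scan over [0-9 ALLOC][10-14 ALLOC][15-18 FREE][19-20 ALLOC][21-34 FREE] -> 21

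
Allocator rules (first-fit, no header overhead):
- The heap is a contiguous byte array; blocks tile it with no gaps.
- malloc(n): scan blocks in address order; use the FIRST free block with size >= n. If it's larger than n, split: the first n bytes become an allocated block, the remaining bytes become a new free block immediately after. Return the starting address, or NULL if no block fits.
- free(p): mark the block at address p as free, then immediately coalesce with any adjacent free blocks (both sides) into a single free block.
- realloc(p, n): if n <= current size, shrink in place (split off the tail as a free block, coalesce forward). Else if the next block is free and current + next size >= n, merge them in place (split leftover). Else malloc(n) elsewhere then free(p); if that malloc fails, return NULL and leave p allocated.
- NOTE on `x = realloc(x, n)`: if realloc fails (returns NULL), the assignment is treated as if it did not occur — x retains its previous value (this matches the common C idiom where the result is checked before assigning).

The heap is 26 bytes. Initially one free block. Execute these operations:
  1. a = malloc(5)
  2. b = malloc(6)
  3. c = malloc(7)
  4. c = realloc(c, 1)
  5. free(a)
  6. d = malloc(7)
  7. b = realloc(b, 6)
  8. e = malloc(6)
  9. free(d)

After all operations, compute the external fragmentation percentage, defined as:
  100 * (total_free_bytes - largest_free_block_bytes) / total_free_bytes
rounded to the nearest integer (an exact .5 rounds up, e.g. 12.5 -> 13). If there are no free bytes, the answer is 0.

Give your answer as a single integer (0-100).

Answer: 46

Derivation:
Op 1: a = malloc(5) -> a = 0; heap: [0-4 ALLOC][5-25 FREE]
Op 2: b = malloc(6) -> b = 5; heap: [0-4 ALLOC][5-10 ALLOC][11-25 FREE]
Op 3: c = malloc(7) -> c = 11; heap: [0-4 ALLOC][5-10 ALLOC][11-17 ALLOC][18-25 FREE]
Op 4: c = realloc(c, 1) -> c = 11; heap: [0-4 ALLOC][5-10 ALLOC][11-11 ALLOC][12-25 FREE]
Op 5: free(a) -> (freed a); heap: [0-4 FREE][5-10 ALLOC][11-11 ALLOC][12-25 FREE]
Op 6: d = malloc(7) -> d = 12; heap: [0-4 FREE][5-10 ALLOC][11-11 ALLOC][12-18 ALLOC][19-25 FREE]
Op 7: b = realloc(b, 6) -> b = 5; heap: [0-4 FREE][5-10 ALLOC][11-11 ALLOC][12-18 ALLOC][19-25 FREE]
Op 8: e = malloc(6) -> e = 19; heap: [0-4 FREE][5-10 ALLOC][11-11 ALLOC][12-18 ALLOC][19-24 ALLOC][25-25 FREE]
Op 9: free(d) -> (freed d); heap: [0-4 FREE][5-10 ALLOC][11-11 ALLOC][12-18 FREE][19-24 ALLOC][25-25 FREE]
Free blocks: [5 7 1] total_free=13 largest=7 -> 100*(13-7)/13 = 600/13 ≈ 46.154 -> rounds to 46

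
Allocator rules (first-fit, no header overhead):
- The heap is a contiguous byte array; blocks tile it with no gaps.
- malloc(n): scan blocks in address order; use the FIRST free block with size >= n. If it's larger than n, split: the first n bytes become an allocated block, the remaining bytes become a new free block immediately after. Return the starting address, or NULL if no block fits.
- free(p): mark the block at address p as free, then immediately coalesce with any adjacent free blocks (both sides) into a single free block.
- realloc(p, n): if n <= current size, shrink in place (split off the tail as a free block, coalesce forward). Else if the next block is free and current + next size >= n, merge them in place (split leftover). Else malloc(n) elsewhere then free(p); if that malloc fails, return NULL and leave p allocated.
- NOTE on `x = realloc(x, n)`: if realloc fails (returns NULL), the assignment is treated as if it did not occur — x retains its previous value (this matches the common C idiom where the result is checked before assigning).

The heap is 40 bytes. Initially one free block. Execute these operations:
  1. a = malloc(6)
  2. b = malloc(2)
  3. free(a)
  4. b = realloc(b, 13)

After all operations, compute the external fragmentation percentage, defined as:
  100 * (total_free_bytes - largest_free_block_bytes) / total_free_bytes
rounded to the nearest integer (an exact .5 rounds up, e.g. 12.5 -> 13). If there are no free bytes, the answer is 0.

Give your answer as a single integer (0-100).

Answer: 22

Derivation:
Op 1: a = malloc(6) -> a = 0; heap: [0-5 ALLOC][6-39 FREE]
Op 2: b = malloc(2) -> b = 6; heap: [0-5 ALLOC][6-7 ALLOC][8-39 FREE]
Op 3: free(a) -> (freed a); heap: [0-5 FREE][6-7 ALLOC][8-39 FREE]
Op 4: b = realloc(b, 13) -> b = 6; heap: [0-5 FREE][6-18 ALLOC][19-39 FREE]
Free blocks: [6 21] total_free=27 largest=21 -> 100*(27-21)/27 = 600/27 ≈ 22.222 -> rounds to 22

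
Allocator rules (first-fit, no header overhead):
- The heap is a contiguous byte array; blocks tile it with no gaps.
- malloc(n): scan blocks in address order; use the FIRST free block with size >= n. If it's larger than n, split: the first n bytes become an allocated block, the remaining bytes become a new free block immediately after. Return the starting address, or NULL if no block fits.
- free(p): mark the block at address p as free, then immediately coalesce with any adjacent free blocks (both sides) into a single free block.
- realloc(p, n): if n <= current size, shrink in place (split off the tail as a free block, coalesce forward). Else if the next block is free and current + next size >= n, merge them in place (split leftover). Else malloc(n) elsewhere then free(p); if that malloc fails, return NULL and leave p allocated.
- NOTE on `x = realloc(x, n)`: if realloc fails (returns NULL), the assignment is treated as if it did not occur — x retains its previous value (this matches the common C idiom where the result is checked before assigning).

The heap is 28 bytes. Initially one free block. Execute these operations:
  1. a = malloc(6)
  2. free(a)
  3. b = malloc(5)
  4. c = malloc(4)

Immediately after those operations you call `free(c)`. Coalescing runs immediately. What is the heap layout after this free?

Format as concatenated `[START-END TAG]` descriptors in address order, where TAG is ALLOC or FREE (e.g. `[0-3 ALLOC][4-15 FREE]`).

Answer: [0-4 ALLOC][5-27 FREE]

Derivation:
Op 1: a = malloc(6) -> a = 0; heap: [0-5 ALLOC][6-27 FREE]
Op 2: free(a) -> (freed a); heap: [0-27 FREE]
Op 3: b = malloc(5) -> b = 0; heap: [0-4 ALLOC][5-27 FREE]
Op 4: c = malloc(4) -> c = 5; heap: [0-4 ALLOC][5-8 ALLOC][9-27 FREE]
free(c): c = 5 -> block [5-8 ALLOC]; mark free, coalesce with adjacent free neighbors -> [0-4 ALLOC][5-27 FREE]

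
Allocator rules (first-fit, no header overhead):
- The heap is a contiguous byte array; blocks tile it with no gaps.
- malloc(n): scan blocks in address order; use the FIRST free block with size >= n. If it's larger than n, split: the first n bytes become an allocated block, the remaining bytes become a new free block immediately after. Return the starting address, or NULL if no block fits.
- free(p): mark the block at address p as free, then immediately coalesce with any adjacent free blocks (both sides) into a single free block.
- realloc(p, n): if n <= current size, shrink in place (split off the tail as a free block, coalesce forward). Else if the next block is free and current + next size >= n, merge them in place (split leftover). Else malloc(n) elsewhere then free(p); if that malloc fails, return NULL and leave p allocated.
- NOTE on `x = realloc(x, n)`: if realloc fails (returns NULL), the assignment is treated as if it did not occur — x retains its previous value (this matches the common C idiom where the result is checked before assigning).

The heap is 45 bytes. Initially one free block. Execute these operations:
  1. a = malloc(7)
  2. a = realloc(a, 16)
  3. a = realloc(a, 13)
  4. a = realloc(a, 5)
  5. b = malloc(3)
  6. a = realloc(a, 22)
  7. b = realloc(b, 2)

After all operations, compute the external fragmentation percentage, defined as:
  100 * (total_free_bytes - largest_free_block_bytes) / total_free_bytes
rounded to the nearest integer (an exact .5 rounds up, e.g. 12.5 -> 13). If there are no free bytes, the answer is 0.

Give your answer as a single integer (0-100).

Answer: 29

Derivation:
Op 1: a = malloc(7) -> a = 0; heap: [0-6 ALLOC][7-44 FREE]
Op 2: a = realloc(a, 16) -> a = 0; heap: [0-15 ALLOC][16-44 FREE]
Op 3: a = realloc(a, 13) -> a = 0; heap: [0-12 ALLOC][13-44 FREE]
Op 4: a = realloc(a, 5) -> a = 0; heap: [0-4 ALLOC][5-44 FREE]
Op 5: b = malloc(3) -> b = 5; heap: [0-4 ALLOC][5-7 ALLOC][8-44 FREE]
Op 6: a = realloc(a, 22) -> a = 8; heap: [0-4 FREE][5-7 ALLOC][8-29 ALLOC][30-44 FREE]
Op 7: b = realloc(b, 2) -> b = 5; heap: [0-4 FREE][5-6 ALLOC][7-7 FREE][8-29 ALLOC][30-44 FREE]
Free blocks: [5 1 15] total_free=21 largest=15 -> 100*(21-15)/21 = 600/21 ≈ 28.571 -> rounds to 29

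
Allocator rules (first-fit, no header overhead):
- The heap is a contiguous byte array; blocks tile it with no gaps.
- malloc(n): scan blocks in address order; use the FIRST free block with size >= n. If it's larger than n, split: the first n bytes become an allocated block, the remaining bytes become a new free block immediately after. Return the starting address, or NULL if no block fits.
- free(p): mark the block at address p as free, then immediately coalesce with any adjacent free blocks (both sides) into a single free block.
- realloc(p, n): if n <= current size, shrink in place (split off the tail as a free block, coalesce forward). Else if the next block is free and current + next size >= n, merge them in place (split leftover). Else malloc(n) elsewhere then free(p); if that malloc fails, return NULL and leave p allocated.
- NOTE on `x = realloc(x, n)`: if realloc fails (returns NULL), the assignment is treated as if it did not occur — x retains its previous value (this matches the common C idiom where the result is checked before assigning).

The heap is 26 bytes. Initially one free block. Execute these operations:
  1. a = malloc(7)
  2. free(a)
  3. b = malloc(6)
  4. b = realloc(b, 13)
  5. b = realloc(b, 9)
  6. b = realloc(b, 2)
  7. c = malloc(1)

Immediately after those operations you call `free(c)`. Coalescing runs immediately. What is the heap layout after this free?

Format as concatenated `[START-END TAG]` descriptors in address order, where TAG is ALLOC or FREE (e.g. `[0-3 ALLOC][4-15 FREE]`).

Answer: [0-1 ALLOC][2-25 FREE]

Derivation:
Op 1: a = malloc(7) -> a = 0; heap: [0-6 ALLOC][7-25 FREE]
Op 2: free(a) -> (freed a); heap: [0-25 FREE]
Op 3: b = malloc(6) -> b = 0; heap: [0-5 ALLOC][6-25 FREE]
Op 4: b = realloc(b, 13) -> b = 0; heap: [0-12 ALLOC][13-25 FREE]
Op 5: b = realloc(b, 9) -> b = 0; heap: [0-8 ALLOC][9-25 FREE]
Op 6: b = realloc(b, 2) -> b = 0; heap: [0-1 ALLOC][2-25 FREE]
Op 7: c = malloc(1) -> c = 2; heap: [0-1 ALLOC][2-2 ALLOC][3-25 FREE]
free(c): c = 2 -> block [2-2 ALLOC]; mark free, coalesce with adjacent free neighbors -> [0-1 ALLOC][2-25 FREE]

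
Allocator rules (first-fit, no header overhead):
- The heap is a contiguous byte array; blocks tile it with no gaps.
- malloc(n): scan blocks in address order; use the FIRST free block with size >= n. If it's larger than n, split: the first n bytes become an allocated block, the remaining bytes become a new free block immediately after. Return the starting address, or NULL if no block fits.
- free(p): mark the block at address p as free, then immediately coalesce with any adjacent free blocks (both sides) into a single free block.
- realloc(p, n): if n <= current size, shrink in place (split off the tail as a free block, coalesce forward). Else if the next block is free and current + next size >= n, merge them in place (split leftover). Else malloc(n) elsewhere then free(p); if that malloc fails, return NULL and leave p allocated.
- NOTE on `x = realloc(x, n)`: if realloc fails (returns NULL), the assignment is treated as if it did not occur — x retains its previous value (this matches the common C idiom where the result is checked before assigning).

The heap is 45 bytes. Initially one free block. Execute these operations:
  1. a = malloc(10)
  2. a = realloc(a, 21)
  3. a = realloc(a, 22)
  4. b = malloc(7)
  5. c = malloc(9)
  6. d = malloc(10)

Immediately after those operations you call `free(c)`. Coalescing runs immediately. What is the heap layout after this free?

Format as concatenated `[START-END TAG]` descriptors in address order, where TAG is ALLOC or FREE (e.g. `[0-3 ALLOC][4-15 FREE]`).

Answer: [0-21 ALLOC][22-28 ALLOC][29-44 FREE]

Derivation:
Op 1: a = malloc(10) -> a = 0; heap: [0-9 ALLOC][10-44 FREE]
Op 2: a = realloc(a, 21) -> a = 0; heap: [0-20 ALLOC][21-44 FREE]
Op 3: a = realloc(a, 22) -> a = 0; heap: [0-21 ALLOC][22-44 FREE]
Op 4: b = malloc(7) -> b = 22; heap: [0-21 ALLOC][22-28 ALLOC][29-44 FREE]
Op 5: c = malloc(9) -> c = 29; heap: [0-21 ALLOC][22-28 ALLOC][29-37 ALLOC][38-44 FREE]
Op 6: d = malloc(10) -> d = NULL; heap: [0-21 ALLOC][22-28 ALLOC][29-37 ALLOC][38-44 FREE]
free(c): c = 29 -> block [29-37 ALLOC]; mark free, coalesce with adjacent free neighbors -> [0-21 ALLOC][22-28 ALLOC][29-44 FREE]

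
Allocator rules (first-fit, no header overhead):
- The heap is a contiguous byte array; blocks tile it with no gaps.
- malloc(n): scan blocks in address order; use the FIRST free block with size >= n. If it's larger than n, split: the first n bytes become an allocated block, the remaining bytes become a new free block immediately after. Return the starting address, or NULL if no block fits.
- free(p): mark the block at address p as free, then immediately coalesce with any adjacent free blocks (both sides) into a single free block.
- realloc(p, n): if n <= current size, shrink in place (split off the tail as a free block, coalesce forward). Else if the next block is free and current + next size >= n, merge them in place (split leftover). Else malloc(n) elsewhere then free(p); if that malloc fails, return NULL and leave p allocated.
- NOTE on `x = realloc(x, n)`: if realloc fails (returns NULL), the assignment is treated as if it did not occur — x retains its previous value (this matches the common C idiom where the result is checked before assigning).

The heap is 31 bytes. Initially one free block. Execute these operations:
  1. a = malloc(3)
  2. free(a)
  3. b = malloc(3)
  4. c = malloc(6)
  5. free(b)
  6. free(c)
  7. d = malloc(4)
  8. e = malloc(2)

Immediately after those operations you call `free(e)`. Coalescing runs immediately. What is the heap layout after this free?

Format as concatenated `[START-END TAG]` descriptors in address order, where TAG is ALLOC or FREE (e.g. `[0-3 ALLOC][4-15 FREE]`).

Op 1: a = malloc(3) -> a = 0; heap: [0-2 ALLOC][3-30 FREE]
Op 2: free(a) -> (freed a); heap: [0-30 FREE]
Op 3: b = malloc(3) -> b = 0; heap: [0-2 ALLOC][3-30 FREE]
Op 4: c = malloc(6) -> c = 3; heap: [0-2 ALLOC][3-8 ALLOC][9-30 FREE]
Op 5: free(b) -> (freed b); heap: [0-2 FREE][3-8 ALLOC][9-30 FREE]
Op 6: free(c) -> (freed c); heap: [0-30 FREE]
Op 7: d = malloc(4) -> d = 0; heap: [0-3 ALLOC][4-30 FREE]
Op 8: e = malloc(2) -> e = 4; heap: [0-3 ALLOC][4-5 ALLOC][6-30 FREE]
free(e): e = 4 -> block [4-5 ALLOC]; mark free, coalesce with adjacent free neighbors -> [0-3 ALLOC][4-30 FREE]

Answer: [0-3 ALLOC][4-30 FREE]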